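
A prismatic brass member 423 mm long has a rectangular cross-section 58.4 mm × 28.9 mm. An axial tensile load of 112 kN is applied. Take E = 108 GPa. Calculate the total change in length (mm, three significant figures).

0.260 mm

A = 1688 mm².
δ_mech = NL/(AE) = 112000·423/(1688·108000) = 0.2599 mm.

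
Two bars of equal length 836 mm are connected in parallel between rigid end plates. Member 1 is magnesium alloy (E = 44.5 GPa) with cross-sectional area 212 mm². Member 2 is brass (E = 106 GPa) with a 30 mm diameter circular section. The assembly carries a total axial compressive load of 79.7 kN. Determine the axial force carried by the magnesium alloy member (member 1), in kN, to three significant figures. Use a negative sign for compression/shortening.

-8.91 kN

A_2 = 706.9 mm².
Equal strain + equilibrium ⇒ each member carries load in proportion to AE: A₁E₁ = 9434000 N, A₂E₂ = 74930000 N, ΣAE = 84360000 N.
F₁ = P·A₁E₁/ΣAE = -79700·9434000/84360000 = -8913 N.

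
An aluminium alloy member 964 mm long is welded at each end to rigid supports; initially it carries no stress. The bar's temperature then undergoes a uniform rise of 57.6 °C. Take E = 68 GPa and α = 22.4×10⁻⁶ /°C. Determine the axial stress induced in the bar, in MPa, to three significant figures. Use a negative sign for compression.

Free thermal expansion αLΔT = 22.4e-6 · 964 · 57.6 = 1.244 mm.
The walls impose strain ε = −(1.244)/964 = -1.2902e-03; σ = Eε = 68000 · -1.2902e-03 = -87.74 MPa.

-87.7 MPa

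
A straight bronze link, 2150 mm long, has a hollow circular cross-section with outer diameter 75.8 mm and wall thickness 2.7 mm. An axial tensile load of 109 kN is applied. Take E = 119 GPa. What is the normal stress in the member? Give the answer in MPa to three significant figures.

176 MPa

A = 620.1 mm².
σ = N/A = 109000/620.1 = 175.8 MPa.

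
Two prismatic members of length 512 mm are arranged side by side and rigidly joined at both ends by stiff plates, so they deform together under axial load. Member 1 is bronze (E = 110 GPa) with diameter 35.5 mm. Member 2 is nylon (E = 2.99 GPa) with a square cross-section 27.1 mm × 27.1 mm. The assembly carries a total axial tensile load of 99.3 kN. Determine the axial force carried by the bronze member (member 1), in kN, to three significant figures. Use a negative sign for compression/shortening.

97.3 kN

A_1 = 989.8 mm².
A_2 = 734.4 mm².
Equal strain + equilibrium ⇒ each member carries load in proportion to AE: A₁E₁ = 108900000 N, A₂E₂ = 2196000 N, ΣAE = 111100000 N.
F₁ = P·A₁E₁/ΣAE = 99300·108900000/111100000 = 97340 N.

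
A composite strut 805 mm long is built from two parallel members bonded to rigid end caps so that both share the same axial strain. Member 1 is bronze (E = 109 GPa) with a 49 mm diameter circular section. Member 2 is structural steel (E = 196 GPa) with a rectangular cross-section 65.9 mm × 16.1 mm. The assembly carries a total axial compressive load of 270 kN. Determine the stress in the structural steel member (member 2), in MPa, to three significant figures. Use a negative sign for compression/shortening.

-128 MPa

A_1 = 1886 mm².
A_2 = 1061 mm².
Equal strain + equilibrium ⇒ each member carries load in proportion to AE: A₁E₁ = 205500000 N, A₂E₂ = 208000000 N, ΣAE = 413500000 N.
σ₂ = P·E₂/ΣAE = -270000·196000/413500000 = -128 MPa.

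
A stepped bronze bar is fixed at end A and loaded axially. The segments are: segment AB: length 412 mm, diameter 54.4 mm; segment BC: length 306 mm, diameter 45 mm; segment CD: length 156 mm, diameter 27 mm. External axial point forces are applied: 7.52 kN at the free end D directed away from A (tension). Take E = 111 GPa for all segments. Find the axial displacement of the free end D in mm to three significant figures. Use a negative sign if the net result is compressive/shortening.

Internal axial forces (sectioning from the free end, tension +): N_CD = 7.52 kN, N_BC = 7.52 kN, N_AB = 7.52 kN.
A_AB = 2324 mm².
A_BC = 1590 mm².
A_CD = 572.6 mm².
δ_AB = 7520·412/(2324·111000) = 0.01201 mm
δ_BC = 7520·306/(1590·111000) = 0.01303 mm
δ_CD = 7520·156/(572.6·111000) = 0.01846 mm
δ = Σδ_i = 0.0435 mm.

0.0435 mm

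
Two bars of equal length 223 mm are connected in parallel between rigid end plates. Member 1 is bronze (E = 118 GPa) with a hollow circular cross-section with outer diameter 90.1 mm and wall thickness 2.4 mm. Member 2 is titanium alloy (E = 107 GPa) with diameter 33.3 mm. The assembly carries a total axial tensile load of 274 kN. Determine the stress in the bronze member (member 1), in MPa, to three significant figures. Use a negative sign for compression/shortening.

189 MPa

A_1 = 661.2 mm².
A_2 = 870.9 mm².
Equal strain + equilibrium ⇒ each member carries load in proportion to AE: A₁E₁ = 78030000 N, A₂E₂ = 93190000 N, ΣAE = 171200000 N.
σ₁ = P·E₁/ΣAE = 274000·118000/171200000 = 188.8 MPa.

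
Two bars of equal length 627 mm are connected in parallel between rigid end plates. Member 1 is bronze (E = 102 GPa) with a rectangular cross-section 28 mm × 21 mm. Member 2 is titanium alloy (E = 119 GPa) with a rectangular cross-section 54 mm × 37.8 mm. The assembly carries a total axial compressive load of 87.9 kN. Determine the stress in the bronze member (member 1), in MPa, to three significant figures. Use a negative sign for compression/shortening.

A_1 = 588 mm².
A_2 = 2041 mm².
Equal strain + equilibrium ⇒ each member carries load in proportion to AE: A₁E₁ = 59980000 N, A₂E₂ = 242900000 N, ΣAE = 302900000 N.
σ₁ = P·E₁/ΣAE = -87900·102000/302900000 = -29.6 MPa.

-29.6 MPa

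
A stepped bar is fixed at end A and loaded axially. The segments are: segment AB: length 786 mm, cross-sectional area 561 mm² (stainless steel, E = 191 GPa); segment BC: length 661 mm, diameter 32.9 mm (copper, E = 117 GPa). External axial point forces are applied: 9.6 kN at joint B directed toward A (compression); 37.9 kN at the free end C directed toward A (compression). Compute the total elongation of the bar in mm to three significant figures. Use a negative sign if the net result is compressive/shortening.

-0.600 mm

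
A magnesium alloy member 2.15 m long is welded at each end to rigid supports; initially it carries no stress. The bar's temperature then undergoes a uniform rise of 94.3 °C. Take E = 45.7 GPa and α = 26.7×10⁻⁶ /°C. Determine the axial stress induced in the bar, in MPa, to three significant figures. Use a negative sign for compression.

-115 MPa

Free thermal expansion αLΔT = 26.7e-6 · 2150 · 94.3 = 5.413 mm.
The walls impose strain ε = −(5.413)/2150 = -2.5178e-03; σ = Eε = 45700 · -2.5178e-03 = -115.1 MPa.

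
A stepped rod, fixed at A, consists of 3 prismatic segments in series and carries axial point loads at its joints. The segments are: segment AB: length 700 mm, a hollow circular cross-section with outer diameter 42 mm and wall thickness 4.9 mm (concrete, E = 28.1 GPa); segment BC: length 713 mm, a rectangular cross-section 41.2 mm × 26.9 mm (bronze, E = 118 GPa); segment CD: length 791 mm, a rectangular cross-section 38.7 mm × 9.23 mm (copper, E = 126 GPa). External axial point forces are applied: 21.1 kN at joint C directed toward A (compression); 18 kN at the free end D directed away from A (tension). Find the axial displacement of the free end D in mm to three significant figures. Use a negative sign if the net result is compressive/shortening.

Internal axial forces (sectioning from the free end, tension +): N_CD = 18 kN, N_BC = -3.1 kN, N_AB = -3.1 kN.
A_AB = 571.1 mm².
A_BC = 1108 mm².
A_CD = 357.2 mm².
δ_AB = -3100·700/(571.1·28100) = -0.1352 mm
δ_BC = -3100·713/(1108·118000) = -0.0169 mm
δ_CD = 18000·791/(357.2·126000) = 0.3163 mm
δ = Σδ_i = 0.1642 mm.

0.164 mm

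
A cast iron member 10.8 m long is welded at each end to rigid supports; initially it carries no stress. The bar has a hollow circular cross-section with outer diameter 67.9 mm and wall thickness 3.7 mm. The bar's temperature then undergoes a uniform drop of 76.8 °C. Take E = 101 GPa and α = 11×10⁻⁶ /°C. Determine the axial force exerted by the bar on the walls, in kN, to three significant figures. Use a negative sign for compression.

63.7 kN

Free thermal expansion αLΔT = 11e-6 · 10800 · -76.8 = -9.124 mm.
The walls impose strain ε = −(-9.124)/10800 = 8.4480e-04; σ = Eε = 101000 · 8.4480e-04 = 85.32 MPa.
Wall reaction R = σ·A = 85.32·746.3 = 63670 N = 63.67 kN.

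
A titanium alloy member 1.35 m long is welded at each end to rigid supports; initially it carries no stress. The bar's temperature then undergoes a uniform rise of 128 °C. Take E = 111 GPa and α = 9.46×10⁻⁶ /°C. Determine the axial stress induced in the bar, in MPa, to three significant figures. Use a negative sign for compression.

-134 MPa

Free thermal expansion αLΔT = 9.46e-6 · 1350 · 128 = 1.635 mm.
The walls impose strain ε = −(1.635)/1350 = -1.2109e-03; σ = Eε = 111000 · -1.2109e-03 = -134.4 MPa.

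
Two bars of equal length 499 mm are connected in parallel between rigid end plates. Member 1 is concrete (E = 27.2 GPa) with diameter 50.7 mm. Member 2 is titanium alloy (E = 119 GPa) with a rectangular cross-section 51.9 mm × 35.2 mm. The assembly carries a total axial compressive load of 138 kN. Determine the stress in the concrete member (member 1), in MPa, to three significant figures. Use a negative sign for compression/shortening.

A_1 = 2019 mm².
A_2 = 1827 mm².
Equal strain + equilibrium ⇒ each member carries load in proportion to AE: A₁E₁ = 54910000 N, A₂E₂ = 217400000 N, ΣAE = 272300000 N.
σ₁ = P·E₁/ΣAE = -138000·27200/272300000 = -13.78 MPa.

-13.8 MPa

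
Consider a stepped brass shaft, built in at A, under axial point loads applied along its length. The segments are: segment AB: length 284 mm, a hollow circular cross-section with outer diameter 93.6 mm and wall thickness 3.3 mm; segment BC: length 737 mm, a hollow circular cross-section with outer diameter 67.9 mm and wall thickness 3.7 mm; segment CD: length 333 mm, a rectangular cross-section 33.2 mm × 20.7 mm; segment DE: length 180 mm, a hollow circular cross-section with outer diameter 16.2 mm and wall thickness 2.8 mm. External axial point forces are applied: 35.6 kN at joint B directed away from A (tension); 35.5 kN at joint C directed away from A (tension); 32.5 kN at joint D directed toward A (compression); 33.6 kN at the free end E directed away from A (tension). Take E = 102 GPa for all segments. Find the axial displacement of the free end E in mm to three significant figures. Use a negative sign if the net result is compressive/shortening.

1.08 mm

Internal axial forces (sectioning from the free end, tension +): N_DE = 33.6 kN, N_CD = 1.1 kN, N_BC = 36.6 kN, N_AB = 72.2 kN.
A_AB = 936.2 mm².
A_BC = 746.3 mm².
A_CD = 687.2 mm².
A_DE = 117.9 mm².
δ_AB = 72200·284/(936.2·102000) = 0.2147 mm
δ_BC = 36600·737/(746.3·102000) = 0.3544 mm
δ_CD = 1100·333/(687.2·102000) = 0.005226 mm
δ_DE = 33600·180/(117.9·102000) = 0.503 mm
δ = Σδ_i = 1.077 mm.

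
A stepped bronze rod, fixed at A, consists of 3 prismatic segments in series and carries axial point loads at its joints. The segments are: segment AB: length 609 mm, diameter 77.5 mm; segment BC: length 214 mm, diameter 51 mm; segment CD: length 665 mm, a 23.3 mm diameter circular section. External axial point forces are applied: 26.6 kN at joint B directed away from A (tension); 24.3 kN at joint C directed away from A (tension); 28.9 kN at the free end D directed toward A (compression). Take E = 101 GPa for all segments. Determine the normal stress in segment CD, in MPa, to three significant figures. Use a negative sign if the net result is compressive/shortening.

Internal axial forces (sectioning from the free end, tension +): N_CD = -28.9 kN, N_BC = -4.6 kN, N_AB = 22 kN.
A_CD = 426.4 mm².
σ_CD = N_CD/A_CD = -28900/426.4 = -67.78 MPa.

-67.8 MPa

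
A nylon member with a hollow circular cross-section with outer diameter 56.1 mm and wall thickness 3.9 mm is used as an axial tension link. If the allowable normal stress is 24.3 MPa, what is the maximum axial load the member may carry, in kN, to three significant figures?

15.5 kN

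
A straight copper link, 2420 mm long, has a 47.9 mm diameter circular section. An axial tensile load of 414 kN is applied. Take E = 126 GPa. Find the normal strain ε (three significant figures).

0.00182

A = 1802 mm².
σ = N/A = 229.7 MPa; ε = σ/E = 229.7/126000 = 1.823e-03.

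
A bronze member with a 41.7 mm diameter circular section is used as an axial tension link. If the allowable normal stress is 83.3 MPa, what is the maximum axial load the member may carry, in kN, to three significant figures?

114 kN

A = 1366 mm².
P_max = σ_allow · A = 83.3 · 1366 = 113800 N = 113.8 kN.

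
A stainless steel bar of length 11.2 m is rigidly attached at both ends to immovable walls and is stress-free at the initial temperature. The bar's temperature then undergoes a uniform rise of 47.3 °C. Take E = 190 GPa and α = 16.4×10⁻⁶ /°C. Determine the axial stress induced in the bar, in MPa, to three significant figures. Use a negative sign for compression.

-147 MPa

Free thermal expansion αLΔT = 16.4e-6 · 11200 · 47.3 = 8.688 mm.
The walls impose strain ε = −(8.688)/11200 = -7.7572e-04; σ = Eε = 190000 · -7.7572e-04 = -147.4 MPa.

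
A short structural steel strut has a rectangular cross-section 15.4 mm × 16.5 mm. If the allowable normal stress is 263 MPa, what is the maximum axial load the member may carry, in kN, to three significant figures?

A = 254.1 mm².
P_max = σ_allow · A = 263 · 254.1 = 66830 N = 66.83 kN.

66.8 kN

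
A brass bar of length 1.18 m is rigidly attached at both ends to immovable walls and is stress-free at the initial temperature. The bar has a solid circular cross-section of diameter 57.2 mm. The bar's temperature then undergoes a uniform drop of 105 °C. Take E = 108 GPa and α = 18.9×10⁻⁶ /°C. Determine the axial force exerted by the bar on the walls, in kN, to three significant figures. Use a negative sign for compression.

551 kN

Free thermal expansion αLΔT = 18.9e-6 · 1180 · -105 = -2.342 mm.
The walls impose strain ε = −(-2.342)/1180 = 1.9845e-03; σ = Eε = 108000 · 1.9845e-03 = 214.3 MPa.
Wall reaction R = σ·A = 214.3·2570 = 550800 N = 550.8 kN.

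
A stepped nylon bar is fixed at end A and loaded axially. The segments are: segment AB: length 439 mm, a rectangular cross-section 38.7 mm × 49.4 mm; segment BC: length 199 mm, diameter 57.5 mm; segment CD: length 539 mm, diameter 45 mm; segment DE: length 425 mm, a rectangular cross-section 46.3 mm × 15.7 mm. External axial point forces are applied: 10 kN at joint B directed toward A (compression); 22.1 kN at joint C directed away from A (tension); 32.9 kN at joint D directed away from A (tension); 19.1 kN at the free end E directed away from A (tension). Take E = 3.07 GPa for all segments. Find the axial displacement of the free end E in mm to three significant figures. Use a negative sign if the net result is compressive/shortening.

16.0 mm

Internal axial forces (sectioning from the free end, tension +): N_DE = 19.1 kN, N_CD = 52 kN, N_BC = 74.1 kN, N_AB = 64.1 kN.
A_AB = 1912 mm².
A_BC = 2597 mm².
A_CD = 1590 mm².
A_DE = 726.9 mm².
δ_AB = 64100·439/(1912·3070) = 4.795 mm
δ_BC = 74100·199/(2597·3070) = 1.85 mm
δ_CD = 52000·539/(1590·3070) = 5.74 mm
δ_DE = 19100·425/(726.9·3070) = 3.638 mm
δ = Σδ_i = 16.02 mm.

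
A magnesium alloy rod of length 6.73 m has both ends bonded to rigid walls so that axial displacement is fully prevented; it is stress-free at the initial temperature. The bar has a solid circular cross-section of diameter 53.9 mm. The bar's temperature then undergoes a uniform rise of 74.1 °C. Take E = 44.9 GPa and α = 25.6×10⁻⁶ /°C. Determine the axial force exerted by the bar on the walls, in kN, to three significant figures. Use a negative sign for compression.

Free thermal expansion αLΔT = 25.6e-6 · 6730 · 74.1 = 12.77 mm.
The walls impose strain ε = −(12.77)/6730 = -1.8970e-03; σ = Eε = 44900 · -1.8970e-03 = -85.17 MPa.
Wall reaction R = σ·A = -85.17·2282 = -194300 N = -194.3 kN.

-194 kN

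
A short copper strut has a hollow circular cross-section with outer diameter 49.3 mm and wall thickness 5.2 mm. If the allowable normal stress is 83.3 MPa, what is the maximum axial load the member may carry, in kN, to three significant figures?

60.0 kN

A = 720.4 mm².
P_max = σ_allow · A = 83.3 · 720.4 = 60010 N = 60.01 kN.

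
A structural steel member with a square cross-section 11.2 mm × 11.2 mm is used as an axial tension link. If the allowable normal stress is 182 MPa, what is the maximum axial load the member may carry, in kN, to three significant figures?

22.8 kN

A = 125.4 mm².
P_max = σ_allow · A = 182 · 125.4 = 22830 N = 22.83 kN.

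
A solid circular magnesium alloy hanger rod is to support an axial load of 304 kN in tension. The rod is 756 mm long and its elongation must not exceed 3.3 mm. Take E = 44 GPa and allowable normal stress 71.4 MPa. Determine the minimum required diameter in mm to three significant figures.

73.6 mm

Required area A ≥ P/σ_allow = 304000/71.4 = 4258 mm².
For a solid circular section, d ≥ √(4A/π) = 73.63 mm.
Elongation limit: A ≥ PL/(Eδ_allow) = 304000·756/(44000·3.3) = 1583 mm² ⇒ d ≥ 44.89 mm.
The stress limit governs.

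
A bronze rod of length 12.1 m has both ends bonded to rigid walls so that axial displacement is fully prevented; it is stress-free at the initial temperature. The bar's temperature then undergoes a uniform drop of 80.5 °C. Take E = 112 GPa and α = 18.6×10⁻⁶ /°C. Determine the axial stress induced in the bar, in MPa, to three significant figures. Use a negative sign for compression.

168 MPa

Free thermal expansion αLΔT = 18.6e-6 · 12100 · -80.5 = -18.12 mm.
The walls impose strain ε = −(-18.12)/12100 = 1.4973e-03; σ = Eε = 112000 · 1.4973e-03 = 167.7 MPa.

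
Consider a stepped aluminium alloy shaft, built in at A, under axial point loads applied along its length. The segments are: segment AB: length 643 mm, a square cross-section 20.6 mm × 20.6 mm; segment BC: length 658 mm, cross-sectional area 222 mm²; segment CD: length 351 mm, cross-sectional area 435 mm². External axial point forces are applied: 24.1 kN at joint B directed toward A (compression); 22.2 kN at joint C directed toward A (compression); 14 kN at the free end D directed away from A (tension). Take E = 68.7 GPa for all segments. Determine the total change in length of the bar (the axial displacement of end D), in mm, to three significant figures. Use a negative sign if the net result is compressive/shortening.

-0.902 mm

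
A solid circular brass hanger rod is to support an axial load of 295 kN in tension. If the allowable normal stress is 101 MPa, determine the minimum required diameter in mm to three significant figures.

Required area A ≥ P/σ_allow = 295000/101 = 2921 mm².
For a solid circular section, d ≥ √(4A/π) = 60.98 mm.

61.0 mm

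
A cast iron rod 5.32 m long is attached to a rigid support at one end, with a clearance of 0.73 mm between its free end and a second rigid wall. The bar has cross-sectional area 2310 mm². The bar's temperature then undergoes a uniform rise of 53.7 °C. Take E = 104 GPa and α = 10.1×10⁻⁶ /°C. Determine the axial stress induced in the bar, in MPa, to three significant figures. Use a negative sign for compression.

Free thermal expansion αLΔT = 10.1e-6 · 5320 · 53.7 = 2.885 mm.
The walls engage after the gap closes; constrained expansion = 2.885 − 0.73 = 2.155 mm.
The walls impose strain ε = −(2.155)/5320 = -4.0515e-04; σ = Eε = 104000 · -4.0515e-04 = -42.14 MPa.

-42.1 MPa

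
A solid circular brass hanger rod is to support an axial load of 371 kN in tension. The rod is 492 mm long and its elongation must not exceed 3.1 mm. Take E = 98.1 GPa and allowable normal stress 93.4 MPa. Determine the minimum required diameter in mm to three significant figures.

71.1 mm

Required area A ≥ P/σ_allow = 371000/93.4 = 3972 mm².
For a solid circular section, d ≥ √(4A/π) = 71.12 mm.
Elongation limit: A ≥ PL/(Eδ_allow) = 371000·492/(98100·3.1) = 600.2 mm² ⇒ d ≥ 27.64 mm.
The stress limit governs.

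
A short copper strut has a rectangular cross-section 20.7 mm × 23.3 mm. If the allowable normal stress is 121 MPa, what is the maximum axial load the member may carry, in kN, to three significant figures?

58.4 kN

A = 482.3 mm².
P_max = σ_allow · A = 121 · 482.3 = 58360 N = 58.36 kN.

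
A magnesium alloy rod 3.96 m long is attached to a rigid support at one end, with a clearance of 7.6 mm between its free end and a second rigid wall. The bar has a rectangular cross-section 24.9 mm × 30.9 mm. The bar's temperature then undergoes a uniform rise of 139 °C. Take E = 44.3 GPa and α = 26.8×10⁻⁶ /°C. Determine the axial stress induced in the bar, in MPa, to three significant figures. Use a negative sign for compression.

Free thermal expansion αLΔT = 26.8e-6 · 3960 · 139 = 14.75 mm.
The walls engage after the gap closes; constrained expansion = 14.75 − 7.6 = 7.152 mm.
The walls impose strain ε = −(7.152)/3960 = -1.8060e-03; σ = Eε = 44300 · -1.8060e-03 = -80.01 MPa.

-80.0 MPa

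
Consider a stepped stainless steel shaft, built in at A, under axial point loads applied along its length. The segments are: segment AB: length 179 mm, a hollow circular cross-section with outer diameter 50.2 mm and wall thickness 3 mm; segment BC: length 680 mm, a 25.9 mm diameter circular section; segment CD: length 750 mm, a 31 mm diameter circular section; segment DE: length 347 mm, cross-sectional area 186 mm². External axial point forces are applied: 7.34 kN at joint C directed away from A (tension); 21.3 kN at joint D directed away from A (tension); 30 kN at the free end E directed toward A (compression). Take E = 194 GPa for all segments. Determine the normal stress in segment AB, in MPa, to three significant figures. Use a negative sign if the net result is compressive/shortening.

-3.06 MPa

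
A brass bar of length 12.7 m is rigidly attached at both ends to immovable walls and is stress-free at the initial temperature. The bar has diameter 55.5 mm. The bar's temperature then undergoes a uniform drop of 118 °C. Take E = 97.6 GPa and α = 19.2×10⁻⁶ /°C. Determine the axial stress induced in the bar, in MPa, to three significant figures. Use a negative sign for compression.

221 MPa

Free thermal expansion αLΔT = 19.2e-6 · 12700 · -118 = -28.77 mm.
The walls impose strain ε = −(-28.77)/12700 = 2.2656e-03; σ = Eε = 97600 · 2.2656e-03 = 221.1 MPa.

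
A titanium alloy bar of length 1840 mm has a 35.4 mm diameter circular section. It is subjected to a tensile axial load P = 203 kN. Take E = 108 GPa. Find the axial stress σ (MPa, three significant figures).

A = 984.2 mm².
σ = N/A = 203000/984.2 = 206.3 MPa.

206 MPa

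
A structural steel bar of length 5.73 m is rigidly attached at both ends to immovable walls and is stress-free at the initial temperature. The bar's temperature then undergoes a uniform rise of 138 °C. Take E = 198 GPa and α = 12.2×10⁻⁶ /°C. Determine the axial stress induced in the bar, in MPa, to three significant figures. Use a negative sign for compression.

-333 MPa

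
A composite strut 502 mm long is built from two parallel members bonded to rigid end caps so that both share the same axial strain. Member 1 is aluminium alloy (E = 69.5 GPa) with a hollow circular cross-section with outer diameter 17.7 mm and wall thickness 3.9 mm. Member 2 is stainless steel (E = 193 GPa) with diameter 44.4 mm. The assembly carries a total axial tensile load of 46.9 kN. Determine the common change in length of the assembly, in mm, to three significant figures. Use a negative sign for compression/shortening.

0.0758 mm

A_1 = 169.1 mm².
A_2 = 1548 mm².
Equal strain + equilibrium ⇒ each member carries load in proportion to AE: A₁E₁ = 11750000 N, A₂E₂ = 298800000 N, ΣAE = 310600000 N.
δ = PL/ΣAE = 46900·502/310600000 = 0.07581 mm.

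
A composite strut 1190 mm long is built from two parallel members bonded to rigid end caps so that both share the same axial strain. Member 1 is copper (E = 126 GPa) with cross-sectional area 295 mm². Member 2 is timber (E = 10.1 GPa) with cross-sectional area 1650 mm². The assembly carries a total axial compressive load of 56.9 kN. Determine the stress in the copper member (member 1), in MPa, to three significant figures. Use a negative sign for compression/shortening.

Equal strain + equilibrium ⇒ each member carries load in proportion to AE: A₁E₁ = 37170000 N, A₂E₂ = 16660000 N, ΣAE = 53840000 N.
σ₁ = P·E₁/ΣAE = -56900·126000/53840000 = -133.2 MPa.

-133 MPa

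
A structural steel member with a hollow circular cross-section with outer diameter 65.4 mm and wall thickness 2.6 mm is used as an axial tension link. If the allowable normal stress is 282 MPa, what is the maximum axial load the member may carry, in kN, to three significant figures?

A = 513 mm².
P_max = σ_allow · A = 282 · 513 = 144700 N = 144.7 kN.

145 kN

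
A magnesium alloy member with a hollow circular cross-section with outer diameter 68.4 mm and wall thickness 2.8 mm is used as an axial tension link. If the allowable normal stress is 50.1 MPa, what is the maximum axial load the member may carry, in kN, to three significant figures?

28.9 kN

A = 577 mm².
P_max = σ_allow · A = 50.1 · 577 = 28910 N = 28.91 kN.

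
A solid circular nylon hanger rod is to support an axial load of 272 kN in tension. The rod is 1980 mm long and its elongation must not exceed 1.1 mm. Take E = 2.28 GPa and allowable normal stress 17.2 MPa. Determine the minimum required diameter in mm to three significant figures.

523 mm

Required area A ≥ P/σ_allow = 272000/17.2 = 15810 mm².
For a solid circular section, d ≥ √(4A/π) = 141.9 mm.
Elongation limit: A ≥ PL/(Eδ_allow) = 272000·1980/(2280·1.1) = 214700 mm² ⇒ d ≥ 522.9 mm.
The elongation limit governs.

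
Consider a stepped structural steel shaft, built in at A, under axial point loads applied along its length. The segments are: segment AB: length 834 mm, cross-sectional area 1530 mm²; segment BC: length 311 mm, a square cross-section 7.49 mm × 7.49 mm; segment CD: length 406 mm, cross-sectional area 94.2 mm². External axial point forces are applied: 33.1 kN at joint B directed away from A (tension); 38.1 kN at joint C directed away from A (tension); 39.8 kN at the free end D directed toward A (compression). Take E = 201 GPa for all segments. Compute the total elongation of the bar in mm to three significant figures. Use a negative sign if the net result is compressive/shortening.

-0.815 mm

Internal axial forces (sectioning from the free end, tension +): N_CD = -39.8 kN, N_BC = -1.7 kN, N_AB = 31.4 kN.
A_BC = 56.1 mm².
δ_AB = 31400·834/(1530·201000) = 0.08515 mm
δ_BC = -1700·311/(56.1·201000) = -0.04689 mm
δ_CD = -39800·406/(94.2·201000) = -0.8534 mm
δ = Σδ_i = -0.8152 mm.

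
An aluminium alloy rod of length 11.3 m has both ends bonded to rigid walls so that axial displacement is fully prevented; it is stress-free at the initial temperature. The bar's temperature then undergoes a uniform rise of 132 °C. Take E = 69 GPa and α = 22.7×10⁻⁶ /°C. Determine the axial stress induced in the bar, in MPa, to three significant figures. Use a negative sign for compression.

Free thermal expansion αLΔT = 22.7e-6 · 11300 · 132 = 33.86 mm.
The walls impose strain ε = −(33.86)/11300 = -2.9964e-03; σ = Eε = 69000 · -2.9964e-03 = -206.8 MPa.

-207 MPa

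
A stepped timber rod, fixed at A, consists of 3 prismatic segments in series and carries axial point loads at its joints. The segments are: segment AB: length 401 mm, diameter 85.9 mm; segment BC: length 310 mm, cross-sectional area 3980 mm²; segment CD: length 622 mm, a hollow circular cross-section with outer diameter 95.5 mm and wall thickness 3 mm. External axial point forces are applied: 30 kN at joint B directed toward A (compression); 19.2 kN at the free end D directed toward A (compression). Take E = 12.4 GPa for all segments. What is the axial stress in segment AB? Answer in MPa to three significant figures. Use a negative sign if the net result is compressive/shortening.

-8.49 MPa

Internal axial forces (sectioning from the free end, tension +): N_CD = -19.2 kN, N_BC = -19.2 kN, N_AB = -49.2 kN.
A_AB = 5795 mm².
σ_AB = N_AB/A_AB = -49200/5795 = -8.49 MPa.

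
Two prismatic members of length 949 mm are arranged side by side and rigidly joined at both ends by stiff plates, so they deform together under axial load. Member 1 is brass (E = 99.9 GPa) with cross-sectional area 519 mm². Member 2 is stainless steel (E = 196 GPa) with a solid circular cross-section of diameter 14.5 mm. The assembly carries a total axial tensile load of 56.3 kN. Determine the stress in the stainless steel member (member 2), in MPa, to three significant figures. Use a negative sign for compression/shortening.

A_2 = 165.1 mm².
Equal strain + equilibrium ⇒ each member carries load in proportion to AE: A₁E₁ = 51850000 N, A₂E₂ = 32370000 N, ΣAE = 84210000 N.
σ₂ = P·E₂/ΣAE = 56300·196000/84210000 = 131 MPa.

131 MPa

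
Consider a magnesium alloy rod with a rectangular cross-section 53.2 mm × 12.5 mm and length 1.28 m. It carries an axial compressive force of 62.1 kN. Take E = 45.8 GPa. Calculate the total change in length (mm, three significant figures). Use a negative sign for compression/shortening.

-2.61 mm

A = 665 mm².
δ_mech = NL/(AE) = -62100·1280/(665·45800) = -2.61 mm.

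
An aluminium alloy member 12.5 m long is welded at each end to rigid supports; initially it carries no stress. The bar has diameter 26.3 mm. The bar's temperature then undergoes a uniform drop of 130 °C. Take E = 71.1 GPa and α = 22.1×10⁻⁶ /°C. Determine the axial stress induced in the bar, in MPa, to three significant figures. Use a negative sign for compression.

204 MPa

Free thermal expansion αLΔT = 22.1e-6 · 12500 · -130 = -35.91 mm.
The walls impose strain ε = −(-35.91)/12500 = 2.8730e-03; σ = Eε = 71100 · 2.8730e-03 = 204.3 MPa.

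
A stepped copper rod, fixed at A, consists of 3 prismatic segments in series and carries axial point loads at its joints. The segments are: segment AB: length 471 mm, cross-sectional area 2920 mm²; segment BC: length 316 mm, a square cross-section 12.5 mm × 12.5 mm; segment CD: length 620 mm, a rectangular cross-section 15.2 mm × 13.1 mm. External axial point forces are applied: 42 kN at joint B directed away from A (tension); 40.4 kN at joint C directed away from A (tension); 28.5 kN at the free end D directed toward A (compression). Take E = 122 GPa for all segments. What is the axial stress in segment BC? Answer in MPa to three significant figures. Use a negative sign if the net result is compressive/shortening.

76.2 MPa

Internal axial forces (sectioning from the free end, tension +): N_CD = -28.5 kN, N_BC = 11.9 kN, N_AB = 53.9 kN.
A_BC = 156.2 mm².
σ_BC = N_BC/A_BC = 11900/156.2 = 76.16 MPa.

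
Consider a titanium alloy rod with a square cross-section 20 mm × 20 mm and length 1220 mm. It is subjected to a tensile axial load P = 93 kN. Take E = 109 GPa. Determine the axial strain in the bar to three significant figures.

0.00213

A = 400 mm².
σ = N/A = 232.5 MPa; ε = σ/E = 232.5/109000 = 2.133e-03.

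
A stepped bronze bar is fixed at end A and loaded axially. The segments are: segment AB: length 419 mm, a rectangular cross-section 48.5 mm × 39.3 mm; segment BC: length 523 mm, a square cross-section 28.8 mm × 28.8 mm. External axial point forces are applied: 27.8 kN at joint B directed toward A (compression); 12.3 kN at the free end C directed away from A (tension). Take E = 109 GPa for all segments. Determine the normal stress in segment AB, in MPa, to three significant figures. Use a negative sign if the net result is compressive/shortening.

-8.13 MPa

Internal axial forces (sectioning from the free end, tension +): N_BC = 12.3 kN, N_AB = -15.5 kN.
A_AB = 1906 mm².
σ_AB = N_AB/A_AB = -15500/1906 = -8.132 MPa.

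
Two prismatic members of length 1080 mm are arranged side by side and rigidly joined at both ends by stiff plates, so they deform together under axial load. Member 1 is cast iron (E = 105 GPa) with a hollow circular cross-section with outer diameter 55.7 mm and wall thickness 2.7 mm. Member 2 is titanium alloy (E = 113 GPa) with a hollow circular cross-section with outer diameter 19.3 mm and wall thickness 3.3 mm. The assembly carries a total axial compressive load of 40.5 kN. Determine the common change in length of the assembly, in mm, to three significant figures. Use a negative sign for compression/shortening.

A_1 = 449.6 mm².
A_2 = 165.9 mm².
Equal strain + equilibrium ⇒ each member carries load in proportion to AE: A₁E₁ = 47200000 N, A₂E₂ = 18740000 N, ΣAE = 65950000 N.
δ = PL/ΣAE = -40500·1080/65950000 = -0.6632 mm.

-0.663 mm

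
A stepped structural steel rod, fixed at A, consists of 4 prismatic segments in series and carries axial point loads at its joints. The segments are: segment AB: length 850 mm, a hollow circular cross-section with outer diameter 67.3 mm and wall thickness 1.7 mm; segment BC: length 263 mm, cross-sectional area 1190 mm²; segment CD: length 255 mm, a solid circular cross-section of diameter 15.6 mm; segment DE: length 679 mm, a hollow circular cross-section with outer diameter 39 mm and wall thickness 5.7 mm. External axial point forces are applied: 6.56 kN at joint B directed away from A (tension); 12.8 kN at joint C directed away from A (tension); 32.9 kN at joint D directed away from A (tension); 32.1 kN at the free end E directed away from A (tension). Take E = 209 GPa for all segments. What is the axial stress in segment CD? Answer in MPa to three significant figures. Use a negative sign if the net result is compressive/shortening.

Internal axial forces (sectioning from the free end, tension +): N_DE = 32.1 kN, N_CD = 65 kN, N_BC = 77.8 kN, N_AB = 84.36 kN.
A_CD = 191.1 mm².
σ_CD = N_CD/A_CD = 65000/191.1 = 340.1 MPa.

340 MPa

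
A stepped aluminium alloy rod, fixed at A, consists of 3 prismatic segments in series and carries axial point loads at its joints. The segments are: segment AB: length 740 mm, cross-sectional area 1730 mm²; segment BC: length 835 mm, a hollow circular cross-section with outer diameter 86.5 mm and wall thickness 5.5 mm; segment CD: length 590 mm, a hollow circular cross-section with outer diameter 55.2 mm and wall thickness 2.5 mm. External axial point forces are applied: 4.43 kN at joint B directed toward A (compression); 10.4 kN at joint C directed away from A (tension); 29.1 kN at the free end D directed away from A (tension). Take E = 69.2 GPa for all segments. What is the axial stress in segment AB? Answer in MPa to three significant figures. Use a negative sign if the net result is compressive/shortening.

20.3 MPa

Internal axial forces (sectioning from the free end, tension +): N_CD = 29.1 kN, N_BC = 39.5 kN, N_AB = 35.07 kN.
σ_AB = N_AB/A_AB = 35070/1730 = 20.27 MPa.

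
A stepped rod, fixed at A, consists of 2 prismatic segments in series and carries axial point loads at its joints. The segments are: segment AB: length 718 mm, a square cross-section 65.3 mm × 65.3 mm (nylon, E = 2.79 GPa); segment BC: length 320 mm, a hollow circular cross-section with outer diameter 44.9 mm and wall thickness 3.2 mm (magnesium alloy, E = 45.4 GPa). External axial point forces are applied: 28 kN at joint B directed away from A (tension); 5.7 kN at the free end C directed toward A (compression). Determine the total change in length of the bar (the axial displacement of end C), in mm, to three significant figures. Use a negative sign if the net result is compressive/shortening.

1.25 mm

Internal axial forces (sectioning from the free end, tension +): N_BC = -5.7 kN, N_AB = 22.3 kN.
A_AB = 4264 mm².
A_BC = 419.2 mm².
δ_AB = 22300·718/(4264·2790) = 1.346 mm
δ_BC = -5700·320/(419.2·45400) = -0.09584 mm
δ = Σδ_i = 1.25 mm.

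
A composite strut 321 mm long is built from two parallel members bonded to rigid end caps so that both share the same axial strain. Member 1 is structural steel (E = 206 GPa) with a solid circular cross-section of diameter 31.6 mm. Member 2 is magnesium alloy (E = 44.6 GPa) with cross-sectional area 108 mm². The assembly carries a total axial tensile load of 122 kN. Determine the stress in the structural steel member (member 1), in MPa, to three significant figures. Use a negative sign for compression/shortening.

151 MPa

A_1 = 784.3 mm².
Equal strain + equilibrium ⇒ each member carries load in proportion to AE: A₁E₁ = 161600000 N, A₂E₂ = 4817000 N, ΣAE = 166400000 N.
σ₁ = P·E₁/ΣAE = 122000·206000/166400000 = 151.1 MPa.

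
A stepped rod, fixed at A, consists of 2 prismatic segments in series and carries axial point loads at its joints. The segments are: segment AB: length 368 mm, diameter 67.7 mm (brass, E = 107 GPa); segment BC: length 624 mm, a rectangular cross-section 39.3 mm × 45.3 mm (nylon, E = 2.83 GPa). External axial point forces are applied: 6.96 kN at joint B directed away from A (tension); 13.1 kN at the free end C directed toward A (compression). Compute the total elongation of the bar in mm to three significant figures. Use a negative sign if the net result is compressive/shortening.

-1.63 mm

Internal axial forces (sectioning from the free end, tension +): N_BC = -13.1 kN, N_AB = -6.14 kN.
A_AB = 3600 mm².
A_BC = 1780 mm².
δ_AB = -6140·368/(3600·107000) = -0.005866 mm
δ_BC = -13100·624/(1780·2830) = -1.622 mm
δ = Σδ_i = -1.628 mm.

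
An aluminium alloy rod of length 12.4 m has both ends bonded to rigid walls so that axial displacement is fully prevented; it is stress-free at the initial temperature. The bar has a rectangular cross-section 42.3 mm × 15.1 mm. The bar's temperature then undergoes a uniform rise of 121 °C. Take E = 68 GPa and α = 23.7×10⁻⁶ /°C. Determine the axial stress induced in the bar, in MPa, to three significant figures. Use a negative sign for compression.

-195 MPa

Free thermal expansion αLΔT = 23.7e-6 · 12400 · 121 = 35.56 mm.
The walls impose strain ε = −(35.56)/12400 = -2.8677e-03; σ = Eε = 68000 · -2.8677e-03 = -195 MPa.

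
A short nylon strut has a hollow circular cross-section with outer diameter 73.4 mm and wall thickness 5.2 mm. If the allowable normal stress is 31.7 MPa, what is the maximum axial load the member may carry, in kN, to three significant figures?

A = 1114 mm².
P_max = σ_allow · A = 31.7 · 1114 = 35320 N = 35.32 kN.

35.3 kN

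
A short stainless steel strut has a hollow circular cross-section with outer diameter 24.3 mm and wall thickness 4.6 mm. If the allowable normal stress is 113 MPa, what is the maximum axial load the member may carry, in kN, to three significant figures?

32.2 kN

A = 284.7 mm².
P_max = σ_allow · A = 113 · 284.7 = 32170 N = 32.17 kN.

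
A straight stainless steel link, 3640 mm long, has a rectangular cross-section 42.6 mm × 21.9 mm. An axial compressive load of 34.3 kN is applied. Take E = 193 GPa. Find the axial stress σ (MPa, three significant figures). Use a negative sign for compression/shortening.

A = 932.9 mm².
σ = N/A = -34300/932.9 = -36.77 MPa.

-36.8 MPa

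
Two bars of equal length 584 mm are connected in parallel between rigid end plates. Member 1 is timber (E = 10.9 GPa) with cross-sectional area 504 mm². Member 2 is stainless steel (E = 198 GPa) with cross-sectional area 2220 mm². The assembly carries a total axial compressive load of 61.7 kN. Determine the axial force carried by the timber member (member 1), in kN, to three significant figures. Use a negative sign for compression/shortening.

-0.762 kN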